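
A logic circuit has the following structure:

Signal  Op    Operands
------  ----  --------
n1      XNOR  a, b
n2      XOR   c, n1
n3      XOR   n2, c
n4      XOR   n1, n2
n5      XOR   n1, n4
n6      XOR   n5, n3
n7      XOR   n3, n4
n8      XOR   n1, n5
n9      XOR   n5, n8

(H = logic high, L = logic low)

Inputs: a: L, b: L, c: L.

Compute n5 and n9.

n1 = a XNOR b = L XNOR L = H
n2 = c XOR n1 = L XOR H = H
n4 = n1 XOR n2 = H XOR H = L
n5 = n1 XOR n4 = H XOR L = H
n8 = n1 XOR n5 = H XOR H = L
n9 = n5 XOR n8 = H XOR L = H

n5 = H, n9 = H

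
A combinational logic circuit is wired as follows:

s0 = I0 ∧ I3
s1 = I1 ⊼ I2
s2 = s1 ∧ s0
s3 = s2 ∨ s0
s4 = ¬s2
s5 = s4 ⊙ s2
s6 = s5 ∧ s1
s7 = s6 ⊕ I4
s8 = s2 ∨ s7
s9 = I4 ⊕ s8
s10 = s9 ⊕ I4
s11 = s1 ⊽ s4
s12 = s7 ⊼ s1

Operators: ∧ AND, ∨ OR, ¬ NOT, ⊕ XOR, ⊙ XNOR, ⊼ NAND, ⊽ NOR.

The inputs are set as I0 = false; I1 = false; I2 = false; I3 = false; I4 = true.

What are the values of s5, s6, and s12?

s5 = false, s6 = false, s12 = false

s0 = I0 AND I3 = false AND false = false
s1 = I1 NAND I2 = false NAND false = true
s2 = s1 AND s0 = true AND false = false
s4 = NOT s2 = NOT false = true
s5 = s4 XNOR s2 = true XNOR false = false
s6 = s5 AND s1 = false AND true = false
s7 = s6 XOR I4 = false XOR true = true
s12 = s7 NAND s1 = true NAND true = false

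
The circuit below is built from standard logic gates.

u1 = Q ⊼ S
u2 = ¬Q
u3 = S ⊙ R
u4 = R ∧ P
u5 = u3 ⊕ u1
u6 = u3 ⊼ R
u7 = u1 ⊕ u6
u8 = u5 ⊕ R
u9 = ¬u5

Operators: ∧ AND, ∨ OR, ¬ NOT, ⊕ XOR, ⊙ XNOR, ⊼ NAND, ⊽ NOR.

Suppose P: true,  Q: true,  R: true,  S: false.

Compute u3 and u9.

u1 = Q NAND S = true NAND false = true
u3 = S XNOR R = false XNOR true = false
u5 = u3 XOR u1 = false XOR true = true
u9 = NOT u5 = NOT true = false

u3 = false, u9 = false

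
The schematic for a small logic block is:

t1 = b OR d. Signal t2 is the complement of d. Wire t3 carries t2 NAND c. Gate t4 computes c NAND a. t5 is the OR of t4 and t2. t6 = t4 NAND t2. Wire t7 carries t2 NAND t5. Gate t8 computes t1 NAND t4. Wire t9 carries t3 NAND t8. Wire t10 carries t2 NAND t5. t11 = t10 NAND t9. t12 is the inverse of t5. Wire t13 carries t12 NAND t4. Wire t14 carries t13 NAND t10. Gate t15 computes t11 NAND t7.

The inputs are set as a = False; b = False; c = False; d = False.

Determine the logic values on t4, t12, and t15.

t1 = b OR d = False OR False = False
t2 = NOT d = NOT False = True
t3 = t2 NAND c = True NAND False = True
t4 = c NAND a = False NAND False = True
t5 = t4 OR t2 = True OR True = True
t7 = t2 NAND t5 = True NAND True = False
t8 = t1 NAND t4 = False NAND True = True
t9 = t3 NAND t8 = True NAND True = False
t10 = t2 NAND t5 = True NAND True = False
t11 = t10 NAND t9 = False NAND False = True
t12 = NOT t5 = NOT True = False
t15 = t11 NAND t7 = True NAND False = True

t4 = True; t12 = False; t15 = True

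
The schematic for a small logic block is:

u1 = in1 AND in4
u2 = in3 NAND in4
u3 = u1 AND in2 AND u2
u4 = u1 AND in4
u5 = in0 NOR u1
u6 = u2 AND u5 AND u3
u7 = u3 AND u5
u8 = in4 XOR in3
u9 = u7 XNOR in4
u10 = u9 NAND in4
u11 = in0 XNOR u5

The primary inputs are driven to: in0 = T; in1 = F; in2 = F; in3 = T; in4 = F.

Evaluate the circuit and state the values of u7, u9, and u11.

u1 = in1 AND in4 = F AND F = F
u2 = in3 NAND in4 = T NAND F = T
u3 = u1 AND in2 AND u2 = F AND F AND T = F
u5 = in0 NOR u1 = T NOR F = F
u7 = u3 AND u5 = F AND F = F
u9 = u7 XNOR in4 = F XNOR F = T
u11 = in0 XNOR u5 = T XNOR F = F

u7 = F, u9 = T, u11 = F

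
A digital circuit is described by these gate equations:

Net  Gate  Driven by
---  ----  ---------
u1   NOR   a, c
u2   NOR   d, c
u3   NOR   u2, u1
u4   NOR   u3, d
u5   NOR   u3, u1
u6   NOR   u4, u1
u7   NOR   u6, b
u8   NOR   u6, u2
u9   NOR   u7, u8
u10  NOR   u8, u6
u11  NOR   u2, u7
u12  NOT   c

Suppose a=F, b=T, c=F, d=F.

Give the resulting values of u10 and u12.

u10 = T; u12 = T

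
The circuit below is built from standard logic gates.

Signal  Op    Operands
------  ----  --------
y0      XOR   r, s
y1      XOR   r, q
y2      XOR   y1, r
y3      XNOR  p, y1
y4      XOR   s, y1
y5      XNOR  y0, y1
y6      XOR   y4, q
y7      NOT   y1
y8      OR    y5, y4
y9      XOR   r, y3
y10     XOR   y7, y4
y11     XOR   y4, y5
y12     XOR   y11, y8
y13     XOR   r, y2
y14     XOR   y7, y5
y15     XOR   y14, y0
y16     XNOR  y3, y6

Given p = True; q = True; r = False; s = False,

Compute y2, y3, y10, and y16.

y2 = True, y3 = True, y10 = True, y16 = False

y1 = r XOR q = False XOR True = True
y2 = y1 XOR r = True XOR False = True
y3 = p XNOR y1 = True XNOR True = True
y4 = s XOR y1 = False XOR True = True
y6 = y4 XOR q = True XOR True = False
y7 = NOT y1 = NOT True = False
y10 = y7 XOR y4 = False XOR True = True
y16 = y3 XNOR y6 = True XNOR False = False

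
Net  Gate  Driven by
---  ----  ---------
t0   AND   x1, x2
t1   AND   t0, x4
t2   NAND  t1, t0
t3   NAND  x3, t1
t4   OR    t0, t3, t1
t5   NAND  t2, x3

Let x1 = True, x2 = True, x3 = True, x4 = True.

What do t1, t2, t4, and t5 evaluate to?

t0 = x1 AND x2 = True AND True = True
t1 = t0 AND x4 = True AND True = True
t2 = t1 NAND t0 = True NAND True = False
t3 = x3 NAND t1 = True NAND True = False
t4 = t0 OR t3 OR t1 = True OR False OR True = True
t5 = t2 NAND x3 = False NAND True = True

t1 = True, t2 = False, t4 = True, t5 = True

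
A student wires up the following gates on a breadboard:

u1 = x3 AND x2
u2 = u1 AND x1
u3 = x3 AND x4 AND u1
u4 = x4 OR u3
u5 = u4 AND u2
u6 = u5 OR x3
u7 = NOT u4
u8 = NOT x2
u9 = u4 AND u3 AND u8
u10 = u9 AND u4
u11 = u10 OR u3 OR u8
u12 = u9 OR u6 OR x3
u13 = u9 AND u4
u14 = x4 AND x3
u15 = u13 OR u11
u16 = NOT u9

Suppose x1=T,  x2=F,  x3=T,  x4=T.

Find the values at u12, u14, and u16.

u12 = T, u14 = T, u16 = T

u1 = x3 AND x2 = T AND F = F
u2 = u1 AND x1 = F AND T = F
u3 = x3 AND x4 AND u1 = T AND T AND F = F
u4 = x4 OR u3 = T OR F = T
u5 = u4 AND u2 = T AND F = F
u6 = u5 OR x3 = F OR T = T
u8 = NOT x2 = NOT F = T
u9 = u4 AND u3 AND u8 = T AND F AND T = F
u12 = u9 OR u6 OR x3 = F OR T OR T = T
u14 = x4 AND x3 = T AND T = T
u16 = NOT u9 = NOT F = T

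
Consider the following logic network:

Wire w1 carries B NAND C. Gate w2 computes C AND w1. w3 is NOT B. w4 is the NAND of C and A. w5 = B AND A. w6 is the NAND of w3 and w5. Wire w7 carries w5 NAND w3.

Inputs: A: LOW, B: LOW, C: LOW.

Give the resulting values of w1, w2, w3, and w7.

w1 = B NAND C = LOW NAND LOW = HIGH
w2 = C AND w1 = LOW AND HIGH = LOW
w3 = NOT B = NOT LOW = HIGH
w5 = B AND A = LOW AND LOW = LOW
w7 = w5 NAND w3 = LOW NAND HIGH = HIGH

w1 = HIGH, w2 = LOW, w3 = HIGH, w7 = HIGH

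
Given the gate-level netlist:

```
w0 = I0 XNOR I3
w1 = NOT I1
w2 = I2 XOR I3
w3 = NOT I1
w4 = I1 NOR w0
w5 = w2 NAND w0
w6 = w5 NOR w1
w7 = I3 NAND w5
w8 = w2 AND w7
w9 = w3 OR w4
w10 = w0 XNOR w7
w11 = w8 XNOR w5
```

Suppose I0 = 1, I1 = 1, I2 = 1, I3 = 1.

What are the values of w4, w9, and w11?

w0 = I0 XNOR I3 = 1 XNOR 1 = 1
w2 = I2 XOR I3 = 1 XOR 1 = 0
w3 = NOT I1 = NOT 1 = 0
w4 = I1 NOR w0 = 1 NOR 1 = 0
w5 = w2 NAND w0 = 0 NAND 1 = 1
w7 = I3 NAND w5 = 1 NAND 1 = 0
w8 = w2 AND w7 = 0 AND 0 = 0
w9 = w3 OR w4 = 0 OR 0 = 0
w11 = w8 XNOR w5 = 0 XNOR 1 = 0

w4 = 0  w9 = 0  w11 = 0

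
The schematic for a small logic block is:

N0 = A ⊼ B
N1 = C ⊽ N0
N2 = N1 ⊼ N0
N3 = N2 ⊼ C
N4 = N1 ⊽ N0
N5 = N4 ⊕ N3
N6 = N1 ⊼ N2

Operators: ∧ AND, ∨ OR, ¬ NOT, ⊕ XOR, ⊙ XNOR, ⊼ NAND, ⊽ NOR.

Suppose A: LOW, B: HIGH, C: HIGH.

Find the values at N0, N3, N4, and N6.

N0 = A NAND B = LOW NAND HIGH = HIGH
N1 = C NOR N0 = HIGH NOR HIGH = LOW
N2 = N1 NAND N0 = LOW NAND HIGH = HIGH
N3 = N2 NAND C = HIGH NAND HIGH = LOW
N4 = N1 NOR N0 = LOW NOR HIGH = LOW
N6 = N1 NAND N2 = LOW NAND HIGH = HIGH

N0 = HIGH, N3 = LOW, N4 = LOW, N6 = HIGH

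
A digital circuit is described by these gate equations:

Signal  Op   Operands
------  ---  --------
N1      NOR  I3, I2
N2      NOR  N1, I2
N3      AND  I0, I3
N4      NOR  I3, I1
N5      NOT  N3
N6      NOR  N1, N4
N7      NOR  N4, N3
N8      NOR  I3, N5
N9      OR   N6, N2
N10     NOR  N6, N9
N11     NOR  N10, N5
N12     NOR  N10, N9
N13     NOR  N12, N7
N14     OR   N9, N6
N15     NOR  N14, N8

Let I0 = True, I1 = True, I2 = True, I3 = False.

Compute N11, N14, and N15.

N11 = False, N14 = True, N15 = False

N1 = I3 NOR I2 = False NOR True = False
N2 = N1 NOR I2 = False NOR True = False
N3 = I0 AND I3 = True AND False = False
N4 = I3 NOR I1 = False NOR True = False
N5 = NOT N3 = NOT False = True
N6 = N1 NOR N4 = False NOR False = True
N8 = I3 NOR N5 = False NOR True = False
N9 = N6 OR N2 = True OR False = True
N10 = N6 NOR N9 = True NOR True = False
N11 = N10 NOR N5 = False NOR True = False
N14 = N9 OR N6 = True OR True = True
N15 = N14 NOR N8 = True NOR False = False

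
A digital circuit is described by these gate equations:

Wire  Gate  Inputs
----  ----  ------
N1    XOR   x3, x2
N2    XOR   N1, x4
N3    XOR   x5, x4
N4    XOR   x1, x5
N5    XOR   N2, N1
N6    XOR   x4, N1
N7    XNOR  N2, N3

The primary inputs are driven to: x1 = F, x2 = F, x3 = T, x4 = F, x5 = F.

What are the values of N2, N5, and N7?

N1 = x3 XOR x2 = T XOR F = T
N2 = N1 XOR x4 = T XOR F = T
N3 = x5 XOR x4 = F XOR F = F
N5 = N2 XOR N1 = T XOR T = F
N7 = N2 XNOR N3 = T XNOR F = F

N2 = T  N5 = F  N7 = F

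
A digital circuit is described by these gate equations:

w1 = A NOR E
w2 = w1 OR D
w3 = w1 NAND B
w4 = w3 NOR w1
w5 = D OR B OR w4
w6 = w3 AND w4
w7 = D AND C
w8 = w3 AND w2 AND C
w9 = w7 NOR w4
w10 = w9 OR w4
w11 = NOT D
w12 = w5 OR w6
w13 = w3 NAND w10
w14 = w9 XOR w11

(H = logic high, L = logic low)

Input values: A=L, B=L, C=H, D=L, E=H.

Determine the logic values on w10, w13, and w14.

w1 = A NOR E = L NOR H = L
w3 = w1 NAND B = L NAND L = H
w4 = w3 NOR w1 = H NOR L = L
w7 = D AND C = L AND H = L
w9 = w7 NOR w4 = L NOR L = H
w10 = w9 OR w4 = H OR L = H
w11 = NOT D = NOT L = H
w13 = w3 NAND w10 = H NAND H = L
w14 = w9 XOR w11 = H XOR H = L

w10 = H; w13 = L; w14 = L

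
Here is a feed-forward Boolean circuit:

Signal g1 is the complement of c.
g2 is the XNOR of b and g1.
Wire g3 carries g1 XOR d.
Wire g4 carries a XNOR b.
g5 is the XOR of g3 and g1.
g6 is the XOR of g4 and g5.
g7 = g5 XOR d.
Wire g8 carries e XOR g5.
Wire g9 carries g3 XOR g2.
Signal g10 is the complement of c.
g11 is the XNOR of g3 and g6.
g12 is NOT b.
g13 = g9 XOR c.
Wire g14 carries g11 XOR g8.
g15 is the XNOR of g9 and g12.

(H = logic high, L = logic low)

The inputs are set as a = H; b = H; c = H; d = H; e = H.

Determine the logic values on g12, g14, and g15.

g12 = L, g14 = L, g15 = L

g1 = NOT c = NOT H = L
g2 = b XNOR g1 = H XNOR L = L
g3 = g1 XOR d = L XOR H = H
g4 = a XNOR b = H XNOR H = H
g5 = g3 XOR g1 = H XOR L = H
g6 = g4 XOR g5 = H XOR H = L
g8 = e XOR g5 = H XOR H = L
g9 = g3 XOR g2 = H XOR L = H
g11 = g3 XNOR g6 = H XNOR L = L
g12 = NOT b = NOT H = L
g14 = g11 XOR g8 = L XOR L = L
g15 = g9 XNOR g12 = H XNOR L = L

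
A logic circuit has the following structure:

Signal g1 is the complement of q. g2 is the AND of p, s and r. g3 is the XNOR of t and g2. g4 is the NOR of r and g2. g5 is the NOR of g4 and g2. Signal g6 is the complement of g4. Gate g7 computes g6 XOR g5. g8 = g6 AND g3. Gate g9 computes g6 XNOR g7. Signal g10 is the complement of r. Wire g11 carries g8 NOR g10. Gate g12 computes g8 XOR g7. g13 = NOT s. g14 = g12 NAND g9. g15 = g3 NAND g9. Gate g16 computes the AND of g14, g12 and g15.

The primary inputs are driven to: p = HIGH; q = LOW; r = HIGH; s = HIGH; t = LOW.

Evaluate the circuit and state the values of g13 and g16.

g13 = LOW, g16 = LOW

g2 = p AND s AND r = HIGH AND HIGH AND HIGH = HIGH
g3 = t XNOR g2 = LOW XNOR HIGH = LOW
g4 = r NOR g2 = HIGH NOR HIGH = LOW
g5 = g4 NOR g2 = LOW NOR HIGH = LOW
g6 = NOT g4 = NOT LOW = HIGH
g7 = g6 XOR g5 = HIGH XOR LOW = HIGH
g8 = g6 AND g3 = HIGH AND LOW = LOW
g9 = g6 XNOR g7 = HIGH XNOR HIGH = HIGH
g12 = g8 XOR g7 = LOW XOR HIGH = HIGH
g13 = NOT s = NOT HIGH = LOW
g14 = g12 NAND g9 = HIGH NAND HIGH = LOW
g15 = g3 NAND g9 = LOW NAND HIGH = HIGH
g16 = g14 AND g12 AND g15 = LOW AND HIGH AND HIGH = LOW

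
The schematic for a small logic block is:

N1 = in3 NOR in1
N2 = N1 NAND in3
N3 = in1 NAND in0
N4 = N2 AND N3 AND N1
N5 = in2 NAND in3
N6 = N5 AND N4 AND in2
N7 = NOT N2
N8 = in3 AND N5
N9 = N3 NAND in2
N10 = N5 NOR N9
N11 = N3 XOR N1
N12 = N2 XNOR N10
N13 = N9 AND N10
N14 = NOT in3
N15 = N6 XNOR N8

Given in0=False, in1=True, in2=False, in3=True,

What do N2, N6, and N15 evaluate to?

N2 = True; N6 = False; N15 = False

N1 = in3 NOR in1 = True NOR True = False
N2 = N1 NAND in3 = False NAND True = True
N3 = in1 NAND in0 = True NAND False = True
N4 = N2 AND N3 AND N1 = True AND True AND False = False
N5 = in2 NAND in3 = False NAND True = True
N6 = N5 AND N4 AND in2 = True AND False AND False = False
N8 = in3 AND N5 = True AND True = True
N15 = N6 XNOR N8 = False XNOR True = False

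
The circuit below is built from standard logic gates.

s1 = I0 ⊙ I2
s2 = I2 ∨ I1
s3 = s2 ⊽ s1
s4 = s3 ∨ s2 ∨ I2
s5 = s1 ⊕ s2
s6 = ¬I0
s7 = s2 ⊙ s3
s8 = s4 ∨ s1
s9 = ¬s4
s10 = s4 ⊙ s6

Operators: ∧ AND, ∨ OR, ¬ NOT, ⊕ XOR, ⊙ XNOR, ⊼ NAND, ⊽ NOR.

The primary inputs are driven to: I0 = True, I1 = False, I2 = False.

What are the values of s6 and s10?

s6 = False, s10 = False

s1 = I0 XNOR I2 = True XNOR False = False
s2 = I2 OR I1 = False OR False = False
s3 = s2 NOR s1 = False NOR False = True
s4 = s3 OR s2 OR I2 = True OR False OR False = True
s6 = NOT I0 = NOT True = False
s10 = s4 XNOR s6 = True XNOR False = False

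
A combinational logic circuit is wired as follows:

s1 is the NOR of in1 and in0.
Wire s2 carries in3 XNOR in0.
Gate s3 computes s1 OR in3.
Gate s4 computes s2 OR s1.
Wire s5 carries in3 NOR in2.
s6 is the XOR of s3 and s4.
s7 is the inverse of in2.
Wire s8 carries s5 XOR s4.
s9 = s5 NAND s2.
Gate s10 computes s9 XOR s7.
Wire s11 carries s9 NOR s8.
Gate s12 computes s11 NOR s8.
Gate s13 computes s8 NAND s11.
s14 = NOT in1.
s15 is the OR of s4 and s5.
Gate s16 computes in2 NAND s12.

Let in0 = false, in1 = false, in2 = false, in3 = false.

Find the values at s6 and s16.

s6 = false  s16 = true

s1 = in1 NOR in0 = false NOR false = true
s2 = in3 XNOR in0 = false XNOR false = true
s3 = s1 OR in3 = true OR false = true
s4 = s2 OR s1 = true OR true = true
s5 = in3 NOR in2 = false NOR false = true
s6 = s3 XOR s4 = true XOR true = false
s8 = s5 XOR s4 = true XOR true = false
s9 = s5 NAND s2 = true NAND true = false
s11 = s9 NOR s8 = false NOR false = true
s12 = s11 NOR s8 = true NOR false = false
s16 = in2 NAND s12 = false NAND false = true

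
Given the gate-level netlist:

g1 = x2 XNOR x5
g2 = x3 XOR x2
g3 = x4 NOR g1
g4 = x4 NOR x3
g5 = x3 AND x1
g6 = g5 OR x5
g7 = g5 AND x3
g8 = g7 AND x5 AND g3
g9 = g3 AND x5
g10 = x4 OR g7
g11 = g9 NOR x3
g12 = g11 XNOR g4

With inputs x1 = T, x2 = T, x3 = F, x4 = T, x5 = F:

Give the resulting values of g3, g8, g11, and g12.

g1 = x2 XNOR x5 = T XNOR F = F
g3 = x4 NOR g1 = T NOR F = F
g4 = x4 NOR x3 = T NOR F = F
g5 = x3 AND x1 = F AND T = F
g7 = g5 AND x3 = F AND F = F
g8 = g7 AND x5 AND g3 = F AND F AND F = F
g9 = g3 AND x5 = F AND F = F
g11 = g9 NOR x3 = F NOR F = T
g12 = g11 XNOR g4 = T XNOR F = F

g3 = F; g8 = F; g11 = T; g12 = F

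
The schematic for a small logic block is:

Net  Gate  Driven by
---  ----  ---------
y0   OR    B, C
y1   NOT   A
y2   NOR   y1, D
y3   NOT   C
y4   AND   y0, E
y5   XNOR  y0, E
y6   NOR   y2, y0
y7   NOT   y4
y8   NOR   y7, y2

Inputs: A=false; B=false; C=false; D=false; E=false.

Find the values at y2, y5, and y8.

y2 = false, y5 = true, y8 = false

y0 = B OR C = false OR false = false
y1 = NOT A = NOT false = true
y2 = y1 NOR D = true NOR false = false
y4 = y0 AND E = false AND false = false
y5 = y0 XNOR E = false XNOR false = true
y7 = NOT y4 = NOT false = true
y8 = y7 NOR y2 = true NOR false = false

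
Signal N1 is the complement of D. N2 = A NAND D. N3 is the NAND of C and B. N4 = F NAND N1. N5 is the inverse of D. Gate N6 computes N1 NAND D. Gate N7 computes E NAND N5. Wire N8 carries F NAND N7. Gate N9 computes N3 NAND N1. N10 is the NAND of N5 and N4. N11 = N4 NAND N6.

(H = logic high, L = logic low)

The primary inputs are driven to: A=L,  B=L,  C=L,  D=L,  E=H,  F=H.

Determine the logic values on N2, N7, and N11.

N2 = H, N7 = L, N11 = H

N1 = NOT D = NOT L = H
N2 = A NAND D = L NAND L = H
N4 = F NAND N1 = H NAND H = L
N5 = NOT D = NOT L = H
N6 = N1 NAND D = H NAND L = H
N7 = E NAND N5 = H NAND H = L
N11 = N4 NAND N6 = L NAND H = H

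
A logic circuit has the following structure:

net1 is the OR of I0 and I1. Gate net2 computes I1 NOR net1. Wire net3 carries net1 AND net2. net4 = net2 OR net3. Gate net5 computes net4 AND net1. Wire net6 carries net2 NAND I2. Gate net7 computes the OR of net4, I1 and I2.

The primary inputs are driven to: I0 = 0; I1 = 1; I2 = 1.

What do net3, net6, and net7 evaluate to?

net3 = 0, net6 = 1, net7 = 1

net1 = I0 OR I1 = 0 OR 1 = 1
net2 = I1 NOR net1 = 1 NOR 1 = 0
net3 = net1 AND net2 = 1 AND 0 = 0
net4 = net2 OR net3 = 0 OR 0 = 0
net6 = net2 NAND I2 = 0 NAND 1 = 1
net7 = net4 OR I1 OR I2 = 0 OR 1 OR 1 = 1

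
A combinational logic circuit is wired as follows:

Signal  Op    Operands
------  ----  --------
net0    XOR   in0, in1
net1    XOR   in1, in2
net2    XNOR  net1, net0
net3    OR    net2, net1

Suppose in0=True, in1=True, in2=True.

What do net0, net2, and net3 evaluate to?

net0 = False, net2 = True, net3 = True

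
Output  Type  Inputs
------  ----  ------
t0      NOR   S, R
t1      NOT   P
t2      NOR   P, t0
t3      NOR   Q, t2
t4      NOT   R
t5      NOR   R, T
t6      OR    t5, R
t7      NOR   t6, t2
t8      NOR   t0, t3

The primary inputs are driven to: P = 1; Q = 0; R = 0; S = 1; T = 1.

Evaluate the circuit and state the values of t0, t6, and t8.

t0 = S NOR R = 1 NOR 0 = 0
t2 = P NOR t0 = 1 NOR 0 = 0
t3 = Q NOR t2 = 0 NOR 0 = 1
t5 = R NOR T = 0 NOR 1 = 0
t6 = t5 OR R = 0 OR 0 = 0
t8 = t0 NOR t3 = 0 NOR 1 = 0

t0 = 0, t6 = 0, t8 = 0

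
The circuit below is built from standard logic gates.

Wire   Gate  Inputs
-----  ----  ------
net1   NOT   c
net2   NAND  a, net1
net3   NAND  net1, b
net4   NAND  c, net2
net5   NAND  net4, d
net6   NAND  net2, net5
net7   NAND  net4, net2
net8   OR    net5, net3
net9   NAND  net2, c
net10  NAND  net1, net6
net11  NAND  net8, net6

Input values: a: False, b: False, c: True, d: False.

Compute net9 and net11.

net1 = NOT c = NOT True = False
net2 = a NAND net1 = False NAND False = True
net3 = net1 NAND b = False NAND False = True
net4 = c NAND net2 = True NAND True = False
net5 = net4 NAND d = False NAND False = True
net6 = net2 NAND net5 = True NAND True = False
net8 = net5 OR net3 = True OR True = True
net9 = net2 NAND c = True NAND True = False
net11 = net8 NAND net6 = True NAND False = True

net9 = False  net11 = True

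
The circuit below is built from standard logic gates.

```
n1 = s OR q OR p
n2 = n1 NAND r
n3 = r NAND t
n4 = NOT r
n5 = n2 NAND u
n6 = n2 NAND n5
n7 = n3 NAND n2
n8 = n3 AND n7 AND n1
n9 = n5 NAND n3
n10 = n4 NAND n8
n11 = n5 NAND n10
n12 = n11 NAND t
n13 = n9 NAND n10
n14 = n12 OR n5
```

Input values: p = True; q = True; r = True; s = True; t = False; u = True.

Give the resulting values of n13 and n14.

n13 = True; n14 = True

n1 = s OR q OR p = True OR True OR True = True
n2 = n1 NAND r = True NAND True = False
n3 = r NAND t = True NAND False = True
n4 = NOT r = NOT True = False
n5 = n2 NAND u = False NAND True = True
n7 = n3 NAND n2 = True NAND False = True
n8 = n3 AND n7 AND n1 = True AND True AND True = True
n9 = n5 NAND n3 = True NAND True = False
n10 = n4 NAND n8 = False NAND True = True
n11 = n5 NAND n10 = True NAND True = False
n12 = n11 NAND t = False NAND False = True
n13 = n9 NAND n10 = False NAND True = True
n14 = n12 OR n5 = True OR True = True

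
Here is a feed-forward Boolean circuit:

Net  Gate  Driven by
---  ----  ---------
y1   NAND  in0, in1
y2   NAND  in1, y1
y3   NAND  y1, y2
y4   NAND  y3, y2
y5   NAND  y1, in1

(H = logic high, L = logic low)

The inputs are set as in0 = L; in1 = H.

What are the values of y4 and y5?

y1 = in0 NAND in1 = L NAND H = H
y2 = in1 NAND y1 = H NAND H = L
y3 = y1 NAND y2 = H NAND L = H
y4 = y3 NAND y2 = H NAND L = H
y5 = y1 NAND in1 = H NAND H = L

y4 = H, y5 = L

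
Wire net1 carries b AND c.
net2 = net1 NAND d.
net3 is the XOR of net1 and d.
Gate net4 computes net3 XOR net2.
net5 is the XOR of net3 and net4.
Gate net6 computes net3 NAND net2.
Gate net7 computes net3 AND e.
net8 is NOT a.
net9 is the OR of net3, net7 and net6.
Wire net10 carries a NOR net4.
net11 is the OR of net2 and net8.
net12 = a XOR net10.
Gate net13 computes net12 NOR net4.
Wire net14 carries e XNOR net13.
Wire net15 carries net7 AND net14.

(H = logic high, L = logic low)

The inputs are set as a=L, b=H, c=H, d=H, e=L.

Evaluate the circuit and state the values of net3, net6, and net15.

net1 = b AND c = H AND H = H
net2 = net1 NAND d = H NAND H = L
net3 = net1 XOR d = H XOR H = L
net4 = net3 XOR net2 = L XOR L = L
net6 = net3 NAND net2 = L NAND L = H
net7 = net3 AND e = L AND L = L
net10 = a NOR net4 = L NOR L = H
net12 = a XOR net10 = L XOR H = H
net13 = net12 NOR net4 = H NOR L = L
net14 = e XNOR net13 = L XNOR L = H
net15 = net7 AND net14 = L AND H = L

net3 = L; net6 = H; net15 = L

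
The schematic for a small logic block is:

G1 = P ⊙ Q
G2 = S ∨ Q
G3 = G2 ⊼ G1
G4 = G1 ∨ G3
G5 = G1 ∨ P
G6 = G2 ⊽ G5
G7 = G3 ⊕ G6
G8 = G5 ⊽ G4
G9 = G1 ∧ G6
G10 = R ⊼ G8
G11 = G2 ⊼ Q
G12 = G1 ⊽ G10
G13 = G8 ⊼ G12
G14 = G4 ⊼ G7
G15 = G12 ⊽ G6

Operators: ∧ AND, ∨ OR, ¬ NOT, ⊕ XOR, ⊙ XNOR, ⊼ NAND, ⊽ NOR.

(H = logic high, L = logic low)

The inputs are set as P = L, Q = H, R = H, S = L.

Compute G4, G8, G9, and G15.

G1 = P XNOR Q = L XNOR H = L
G2 = S OR Q = L OR H = H
G3 = G2 NAND G1 = H NAND L = H
G4 = G1 OR G3 = L OR H = H
G5 = G1 OR P = L OR L = L
G6 = G2 NOR G5 = H NOR L = L
G8 = G5 NOR G4 = L NOR H = L
G9 = G1 AND G6 = L AND L = L
G10 = R NAND G8 = H NAND L = H
G12 = G1 NOR G10 = L NOR H = L
G15 = G12 NOR G6 = L NOR L = H

G4 = H; G8 = L; G9 = L; G15 = H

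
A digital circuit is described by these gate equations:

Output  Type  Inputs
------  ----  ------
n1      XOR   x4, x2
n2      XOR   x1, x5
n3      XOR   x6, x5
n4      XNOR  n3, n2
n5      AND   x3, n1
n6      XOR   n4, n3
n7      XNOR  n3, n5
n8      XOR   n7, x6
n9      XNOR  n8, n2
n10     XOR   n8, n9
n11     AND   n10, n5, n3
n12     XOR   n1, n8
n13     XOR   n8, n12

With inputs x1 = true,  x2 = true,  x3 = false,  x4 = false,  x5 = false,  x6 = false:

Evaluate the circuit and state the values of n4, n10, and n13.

n4 = false, n10 = false, n13 = true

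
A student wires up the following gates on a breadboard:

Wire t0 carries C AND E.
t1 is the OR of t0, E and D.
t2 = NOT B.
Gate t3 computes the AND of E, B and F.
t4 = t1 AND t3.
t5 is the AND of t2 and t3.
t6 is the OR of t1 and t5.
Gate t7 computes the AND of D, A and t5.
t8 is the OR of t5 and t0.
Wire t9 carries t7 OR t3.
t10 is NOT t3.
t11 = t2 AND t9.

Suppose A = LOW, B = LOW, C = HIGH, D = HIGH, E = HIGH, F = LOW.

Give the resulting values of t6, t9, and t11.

t6 = HIGH; t9 = LOW; t11 = LOW

t0 = C AND E = HIGH AND HIGH = HIGH
t1 = t0 OR E OR D = HIGH OR HIGH OR HIGH = HIGH
t2 = NOT B = NOT LOW = HIGH
t3 = E AND B AND F = HIGH AND LOW AND LOW = LOW
t5 = t2 AND t3 = HIGH AND LOW = LOW
t6 = t1 OR t5 = HIGH OR LOW = HIGH
t7 = D AND A AND t5 = HIGH AND LOW AND LOW = LOW
t9 = t7 OR t3 = LOW OR LOW = LOW
t11 = t2 AND t9 = HIGH AND LOW = LOW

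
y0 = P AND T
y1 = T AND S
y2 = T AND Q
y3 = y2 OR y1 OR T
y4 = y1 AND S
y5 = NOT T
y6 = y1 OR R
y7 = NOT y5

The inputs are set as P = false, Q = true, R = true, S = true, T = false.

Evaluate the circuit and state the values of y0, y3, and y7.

y0 = false; y3 = false; y7 = false

y0 = P AND T = false AND false = false
y1 = T AND S = false AND true = false
y2 = T AND Q = false AND true = false
y3 = y2 OR y1 OR T = false OR false OR false = false
y5 = NOT T = NOT false = true
y7 = NOT y5 = NOT true = false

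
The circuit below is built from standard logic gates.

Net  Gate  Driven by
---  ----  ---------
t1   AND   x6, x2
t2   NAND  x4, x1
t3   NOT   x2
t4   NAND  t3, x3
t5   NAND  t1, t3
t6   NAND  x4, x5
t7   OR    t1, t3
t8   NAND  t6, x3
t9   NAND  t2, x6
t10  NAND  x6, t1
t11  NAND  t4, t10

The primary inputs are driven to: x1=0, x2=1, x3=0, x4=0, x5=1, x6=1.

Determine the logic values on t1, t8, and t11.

t1 = 1, t8 = 1, t11 = 1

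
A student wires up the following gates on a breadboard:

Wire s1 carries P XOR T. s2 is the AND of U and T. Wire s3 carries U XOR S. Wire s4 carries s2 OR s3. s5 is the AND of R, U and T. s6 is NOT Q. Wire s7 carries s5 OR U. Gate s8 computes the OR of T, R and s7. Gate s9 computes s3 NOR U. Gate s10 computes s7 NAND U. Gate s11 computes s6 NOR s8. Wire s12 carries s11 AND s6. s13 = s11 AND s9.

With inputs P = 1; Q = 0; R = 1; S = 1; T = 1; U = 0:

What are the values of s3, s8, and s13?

s3 = 1, s8 = 1, s13 = 0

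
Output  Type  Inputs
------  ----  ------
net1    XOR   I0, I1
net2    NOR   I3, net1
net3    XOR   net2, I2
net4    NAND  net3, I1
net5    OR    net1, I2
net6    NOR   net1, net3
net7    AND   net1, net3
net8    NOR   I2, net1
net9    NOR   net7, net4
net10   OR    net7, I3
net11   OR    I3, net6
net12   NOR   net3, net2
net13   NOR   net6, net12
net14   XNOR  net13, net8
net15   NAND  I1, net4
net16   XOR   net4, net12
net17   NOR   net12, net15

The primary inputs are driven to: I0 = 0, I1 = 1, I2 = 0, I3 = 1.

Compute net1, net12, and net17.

net1 = 1, net12 = 1, net17 = 0

net1 = I0 XOR I1 = 0 XOR 1 = 1
net2 = I3 NOR net1 = 1 NOR 1 = 0
net3 = net2 XOR I2 = 0 XOR 0 = 0
net4 = net3 NAND I1 = 0 NAND 1 = 1
net12 = net3 NOR net2 = 0 NOR 0 = 1
net15 = I1 NAND net4 = 1 NAND 1 = 0
net17 = net12 NOR net15 = 1 NOR 0 = 0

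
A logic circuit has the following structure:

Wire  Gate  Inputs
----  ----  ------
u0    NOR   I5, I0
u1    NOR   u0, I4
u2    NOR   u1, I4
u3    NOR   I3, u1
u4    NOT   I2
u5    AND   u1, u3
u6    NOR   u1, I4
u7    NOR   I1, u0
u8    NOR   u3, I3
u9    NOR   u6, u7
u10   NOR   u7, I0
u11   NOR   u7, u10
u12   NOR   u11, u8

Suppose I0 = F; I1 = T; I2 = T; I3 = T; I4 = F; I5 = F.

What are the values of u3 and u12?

u0 = I5 NOR I0 = F NOR F = T
u1 = u0 NOR I4 = T NOR F = F
u3 = I3 NOR u1 = T NOR F = F
u7 = I1 NOR u0 = T NOR T = F
u8 = u3 NOR I3 = F NOR T = F
u10 = u7 NOR I0 = F NOR F = T
u11 = u7 NOR u10 = F NOR T = F
u12 = u11 NOR u8 = F NOR F = T

u3 = F  u12 = T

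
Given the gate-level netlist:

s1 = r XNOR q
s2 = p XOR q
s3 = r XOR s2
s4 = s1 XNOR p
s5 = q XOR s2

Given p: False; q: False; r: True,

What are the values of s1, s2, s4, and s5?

s1 = r XNOR q = True XNOR False = False
s2 = p XOR q = False XOR False = False
s4 = s1 XNOR p = False XNOR False = True
s5 = q XOR s2 = False XOR False = False

s1 = False, s2 = False, s4 = True, s5 = False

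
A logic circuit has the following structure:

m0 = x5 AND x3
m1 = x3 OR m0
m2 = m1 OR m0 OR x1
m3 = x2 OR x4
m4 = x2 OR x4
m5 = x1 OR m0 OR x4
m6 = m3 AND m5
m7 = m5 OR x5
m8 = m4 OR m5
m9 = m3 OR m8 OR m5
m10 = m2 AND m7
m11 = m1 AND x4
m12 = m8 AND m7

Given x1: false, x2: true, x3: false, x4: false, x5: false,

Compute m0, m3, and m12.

m0 = false; m3 = true; m12 = false

m0 = x5 AND x3 = false AND false = false
m3 = x2 OR x4 = true OR false = true
m4 = x2 OR x4 = true OR false = true
m5 = x1 OR m0 OR x4 = false OR false OR false = false
m7 = m5 OR x5 = false OR false = false
m8 = m4 OR m5 = true OR false = true
m12 = m8 AND m7 = true AND false = false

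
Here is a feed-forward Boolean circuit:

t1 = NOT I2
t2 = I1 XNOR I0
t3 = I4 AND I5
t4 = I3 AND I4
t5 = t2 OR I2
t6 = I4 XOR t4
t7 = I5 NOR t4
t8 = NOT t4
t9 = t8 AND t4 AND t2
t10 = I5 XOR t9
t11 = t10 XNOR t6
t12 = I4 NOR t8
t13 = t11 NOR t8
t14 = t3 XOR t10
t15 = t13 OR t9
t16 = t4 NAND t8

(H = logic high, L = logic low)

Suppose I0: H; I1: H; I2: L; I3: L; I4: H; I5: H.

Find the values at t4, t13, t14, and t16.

t2 = I1 XNOR I0 = H XNOR H = H
t3 = I4 AND I5 = H AND H = H
t4 = I3 AND I4 = L AND H = L
t6 = I4 XOR t4 = H XOR L = H
t8 = NOT t4 = NOT L = H
t9 = t8 AND t4 AND t2 = H AND L AND H = L
t10 = I5 XOR t9 = H XOR L = H
t11 = t10 XNOR t6 = H XNOR H = H
t13 = t11 NOR t8 = H NOR H = L
t14 = t3 XOR t10 = H XOR H = L
t16 = t4 NAND t8 = L NAND H = H

t4 = L, t13 = L, t14 = L, t16 = H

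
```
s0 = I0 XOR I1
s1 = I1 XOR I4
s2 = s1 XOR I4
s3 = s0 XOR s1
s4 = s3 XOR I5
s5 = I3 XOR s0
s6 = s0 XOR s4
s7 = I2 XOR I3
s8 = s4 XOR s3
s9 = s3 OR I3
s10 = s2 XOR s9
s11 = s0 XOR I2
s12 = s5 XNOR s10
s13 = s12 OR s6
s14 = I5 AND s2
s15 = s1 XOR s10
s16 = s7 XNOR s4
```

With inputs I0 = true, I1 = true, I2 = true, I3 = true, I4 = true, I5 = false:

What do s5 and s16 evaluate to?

s0 = I0 XOR I1 = true XOR true = false
s1 = I1 XOR I4 = true XOR true = false
s3 = s0 XOR s1 = false XOR false = false
s4 = s3 XOR I5 = false XOR false = false
s5 = I3 XOR s0 = true XOR false = true
s7 = I2 XOR I3 = true XOR true = false
s16 = s7 XNOR s4 = false XNOR false = true

s5 = true; s16 = true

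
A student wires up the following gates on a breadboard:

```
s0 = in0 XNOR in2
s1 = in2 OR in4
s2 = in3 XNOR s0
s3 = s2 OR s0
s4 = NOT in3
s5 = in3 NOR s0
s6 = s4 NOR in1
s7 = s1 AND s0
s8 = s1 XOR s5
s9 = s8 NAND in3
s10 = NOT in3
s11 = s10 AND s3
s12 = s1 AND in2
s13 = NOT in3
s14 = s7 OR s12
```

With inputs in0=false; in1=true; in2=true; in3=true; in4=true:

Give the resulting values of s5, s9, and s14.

s0 = in0 XNOR in2 = false XNOR true = false
s1 = in2 OR in4 = true OR true = true
s5 = in3 NOR s0 = true NOR false = false
s7 = s1 AND s0 = true AND false = false
s8 = s1 XOR s5 = true XOR false = true
s9 = s8 NAND in3 = true NAND true = false
s12 = s1 AND in2 = true AND true = true
s14 = s7 OR s12 = false OR true = true

s5 = false  s9 = false  s14 = true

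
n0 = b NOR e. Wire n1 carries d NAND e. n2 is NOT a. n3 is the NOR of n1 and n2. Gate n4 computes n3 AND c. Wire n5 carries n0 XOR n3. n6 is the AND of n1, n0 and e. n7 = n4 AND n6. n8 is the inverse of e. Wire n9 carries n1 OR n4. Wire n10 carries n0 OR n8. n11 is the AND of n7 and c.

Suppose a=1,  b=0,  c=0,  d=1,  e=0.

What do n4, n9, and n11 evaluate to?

n4 = 0  n9 = 1  n11 = 0

n0 = b NOR e = 0 NOR 0 = 1
n1 = d NAND e = 1 NAND 0 = 1
n2 = NOT a = NOT 1 = 0
n3 = n1 NOR n2 = 1 NOR 0 = 0
n4 = n3 AND c = 0 AND 0 = 0
n6 = n1 AND n0 AND e = 1 AND 1 AND 0 = 0
n7 = n4 AND n6 = 0 AND 0 = 0
n9 = n1 OR n4 = 1 OR 0 = 1
n11 = n7 AND c = 0 AND 0 = 0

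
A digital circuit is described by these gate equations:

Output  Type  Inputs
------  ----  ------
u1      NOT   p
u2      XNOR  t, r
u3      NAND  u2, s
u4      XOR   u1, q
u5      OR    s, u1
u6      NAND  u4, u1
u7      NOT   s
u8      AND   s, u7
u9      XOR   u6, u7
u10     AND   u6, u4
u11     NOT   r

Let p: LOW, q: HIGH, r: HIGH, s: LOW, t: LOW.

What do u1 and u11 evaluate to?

u1 = NOT p = NOT LOW = HIGH
u11 = NOT r = NOT HIGH = LOW

u1 = HIGH; u11 = LOW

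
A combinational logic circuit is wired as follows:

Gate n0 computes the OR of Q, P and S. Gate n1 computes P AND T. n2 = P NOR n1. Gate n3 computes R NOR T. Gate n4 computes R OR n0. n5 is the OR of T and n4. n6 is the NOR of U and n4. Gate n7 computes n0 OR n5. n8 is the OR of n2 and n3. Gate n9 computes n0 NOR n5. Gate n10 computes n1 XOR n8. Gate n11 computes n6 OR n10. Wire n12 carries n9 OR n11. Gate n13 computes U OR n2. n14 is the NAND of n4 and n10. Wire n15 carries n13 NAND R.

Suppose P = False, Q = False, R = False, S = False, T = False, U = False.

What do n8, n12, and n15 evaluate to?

n8 = True  n12 = True  n15 = True

n0 = Q OR P OR S = False OR False OR False = False
n1 = P AND T = False AND False = False
n2 = P NOR n1 = False NOR False = True
n3 = R NOR T = False NOR False = True
n4 = R OR n0 = False OR False = False
n5 = T OR n4 = False OR False = False
n6 = U NOR n4 = False NOR False = True
n8 = n2 OR n3 = True OR True = True
n9 = n0 NOR n5 = False NOR False = True
n10 = n1 XOR n8 = False XOR True = True
n11 = n6 OR n10 = True OR True = True
n12 = n9 OR n11 = True OR True = True
n13 = U OR n2 = False OR True = True
n15 = n13 NAND R = True NAND False = True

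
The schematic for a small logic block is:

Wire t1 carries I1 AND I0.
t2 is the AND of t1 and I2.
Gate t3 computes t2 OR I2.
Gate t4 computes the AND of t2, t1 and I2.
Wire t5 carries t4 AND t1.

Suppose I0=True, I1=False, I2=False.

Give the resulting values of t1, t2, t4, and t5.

t1 = False, t2 = False, t4 = False, t5 = False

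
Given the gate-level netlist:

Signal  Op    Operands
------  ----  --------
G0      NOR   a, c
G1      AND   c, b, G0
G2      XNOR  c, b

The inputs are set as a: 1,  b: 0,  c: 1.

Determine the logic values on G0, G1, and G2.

G0 = a NOR c = 1 NOR 1 = 0
G1 = c AND b AND G0 = 1 AND 0 AND 0 = 0
G2 = c XNOR b = 1 XNOR 0 = 0

G0 = 0  G1 = 0  G2 = 0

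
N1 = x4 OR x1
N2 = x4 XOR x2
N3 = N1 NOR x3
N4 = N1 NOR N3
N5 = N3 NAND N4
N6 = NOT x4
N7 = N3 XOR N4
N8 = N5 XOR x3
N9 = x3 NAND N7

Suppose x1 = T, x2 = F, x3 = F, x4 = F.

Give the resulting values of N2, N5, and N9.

N1 = x4 OR x1 = F OR T = T
N2 = x4 XOR x2 = F XOR F = F
N3 = N1 NOR x3 = T NOR F = F
N4 = N1 NOR N3 = T NOR F = F
N5 = N3 NAND N4 = F NAND F = T
N7 = N3 XOR N4 = F XOR F = F
N9 = x3 NAND N7 = F NAND F = T

N2 = F; N5 = T; N9 = T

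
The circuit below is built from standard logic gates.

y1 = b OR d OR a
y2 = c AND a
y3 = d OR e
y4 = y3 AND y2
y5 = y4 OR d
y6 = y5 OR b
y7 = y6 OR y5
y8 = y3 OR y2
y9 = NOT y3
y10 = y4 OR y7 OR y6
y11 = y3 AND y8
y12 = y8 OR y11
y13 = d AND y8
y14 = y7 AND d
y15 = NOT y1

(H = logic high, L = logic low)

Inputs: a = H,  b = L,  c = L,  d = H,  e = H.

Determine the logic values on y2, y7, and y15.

y1 = b OR d OR a = L OR H OR H = H
y2 = c AND a = L AND H = L
y3 = d OR e = H OR H = H
y4 = y3 AND y2 = H AND L = L
y5 = y4 OR d = L OR H = H
y6 = y5 OR b = H OR L = H
y7 = y6 OR y5 = H OR H = H
y15 = NOT y1 = NOT H = L

y2 = L; y7 = H; y15 = L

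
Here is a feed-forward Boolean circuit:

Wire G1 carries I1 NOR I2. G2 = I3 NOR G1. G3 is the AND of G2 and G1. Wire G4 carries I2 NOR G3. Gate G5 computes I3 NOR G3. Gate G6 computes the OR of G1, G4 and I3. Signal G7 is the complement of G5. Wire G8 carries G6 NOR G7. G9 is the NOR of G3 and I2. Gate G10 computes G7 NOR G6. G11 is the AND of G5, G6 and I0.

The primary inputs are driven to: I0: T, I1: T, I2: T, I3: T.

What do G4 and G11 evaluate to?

G4 = F; G11 = F

G1 = I1 NOR I2 = T NOR T = F
G2 = I3 NOR G1 = T NOR F = F
G3 = G2 AND G1 = F AND F = F
G4 = I2 NOR G3 = T NOR F = F
G5 = I3 NOR G3 = T NOR F = F
G6 = G1 OR G4 OR I3 = F OR F OR T = T
G11 = G5 AND G6 AND I0 = F AND T AND T = F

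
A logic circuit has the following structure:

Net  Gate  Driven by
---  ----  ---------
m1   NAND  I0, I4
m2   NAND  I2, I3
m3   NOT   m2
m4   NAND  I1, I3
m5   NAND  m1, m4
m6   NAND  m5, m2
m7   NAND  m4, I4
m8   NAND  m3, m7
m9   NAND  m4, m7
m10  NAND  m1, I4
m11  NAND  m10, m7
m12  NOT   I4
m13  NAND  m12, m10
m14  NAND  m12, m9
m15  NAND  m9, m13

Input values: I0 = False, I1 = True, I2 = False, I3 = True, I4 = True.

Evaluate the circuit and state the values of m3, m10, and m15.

m1 = I0 NAND I4 = False NAND True = True
m2 = I2 NAND I3 = False NAND True = True
m3 = NOT m2 = NOT True = False
m4 = I1 NAND I3 = True NAND True = False
m7 = m4 NAND I4 = False NAND True = True
m9 = m4 NAND m7 = False NAND True = True
m10 = m1 NAND I4 = True NAND True = False
m12 = NOT I4 = NOT True = False
m13 = m12 NAND m10 = False NAND False = True
m15 = m9 NAND m13 = True NAND True = False

m3 = False  m10 = False  m15 = False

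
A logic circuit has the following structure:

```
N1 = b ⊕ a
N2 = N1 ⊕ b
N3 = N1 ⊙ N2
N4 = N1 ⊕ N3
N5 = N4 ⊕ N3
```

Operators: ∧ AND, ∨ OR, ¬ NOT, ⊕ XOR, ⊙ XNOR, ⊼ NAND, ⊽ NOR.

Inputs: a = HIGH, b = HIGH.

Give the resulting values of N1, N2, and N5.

N1 = b XOR a = HIGH XOR HIGH = LOW
N2 = N1 XOR b = LOW XOR HIGH = HIGH
N3 = N1 XNOR N2 = LOW XNOR HIGH = LOW
N4 = N1 XOR N3 = LOW XOR LOW = LOW
N5 = N4 XOR N3 = LOW XOR LOW = LOW

N1 = LOW, N2 = HIGH, N5 = LOW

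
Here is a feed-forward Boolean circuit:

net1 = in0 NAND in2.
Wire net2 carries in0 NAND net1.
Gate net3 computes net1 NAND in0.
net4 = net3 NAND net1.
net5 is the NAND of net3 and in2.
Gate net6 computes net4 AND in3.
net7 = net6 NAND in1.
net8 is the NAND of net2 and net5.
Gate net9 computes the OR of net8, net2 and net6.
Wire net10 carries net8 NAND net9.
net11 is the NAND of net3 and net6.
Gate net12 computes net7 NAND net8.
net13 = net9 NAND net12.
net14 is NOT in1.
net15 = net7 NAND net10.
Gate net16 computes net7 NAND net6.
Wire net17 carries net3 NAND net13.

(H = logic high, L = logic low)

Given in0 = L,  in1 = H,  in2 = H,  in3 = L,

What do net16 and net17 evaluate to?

net16 = H, net17 = L

net1 = in0 NAND in2 = L NAND H = H
net2 = in0 NAND net1 = L NAND H = H
net3 = net1 NAND in0 = H NAND L = H
net4 = net3 NAND net1 = H NAND H = L
net5 = net3 NAND in2 = H NAND H = L
net6 = net4 AND in3 = L AND L = L
net7 = net6 NAND in1 = L NAND H = H
net8 = net2 NAND net5 = H NAND L = H
net9 = net8 OR net2 OR net6 = H OR H OR L = H
net12 = net7 NAND net8 = H NAND H = L
net13 = net9 NAND net12 = H NAND L = H
net16 = net7 NAND net6 = H NAND L = H
net17 = net3 NAND net13 = H NAND H = L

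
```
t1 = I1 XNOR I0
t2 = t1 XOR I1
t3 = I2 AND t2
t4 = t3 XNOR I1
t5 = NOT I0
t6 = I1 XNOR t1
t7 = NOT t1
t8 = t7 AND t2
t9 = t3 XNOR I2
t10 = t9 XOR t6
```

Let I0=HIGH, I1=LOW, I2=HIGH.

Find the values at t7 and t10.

t7 = HIGH, t10 = HIGH

t1 = I1 XNOR I0 = LOW XNOR HIGH = LOW
t2 = t1 XOR I1 = LOW XOR LOW = LOW
t3 = I2 AND t2 = HIGH AND LOW = LOW
t6 = I1 XNOR t1 = LOW XNOR LOW = HIGH
t7 = NOT t1 = NOT LOW = HIGH
t9 = t3 XNOR I2 = LOW XNOR HIGH = LOW
t10 = t9 XOR t6 = LOW XOR HIGH = HIGH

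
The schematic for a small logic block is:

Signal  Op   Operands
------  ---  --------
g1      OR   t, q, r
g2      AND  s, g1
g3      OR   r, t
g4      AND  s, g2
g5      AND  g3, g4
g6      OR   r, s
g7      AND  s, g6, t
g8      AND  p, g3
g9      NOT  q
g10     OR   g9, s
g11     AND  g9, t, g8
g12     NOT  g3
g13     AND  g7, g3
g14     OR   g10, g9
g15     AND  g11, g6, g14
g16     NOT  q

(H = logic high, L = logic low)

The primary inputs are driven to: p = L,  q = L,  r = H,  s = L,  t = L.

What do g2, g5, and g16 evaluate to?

g1 = t OR q OR r = L OR L OR H = H
g2 = s AND g1 = L AND H = L
g3 = r OR t = H OR L = H
g4 = s AND g2 = L AND L = L
g5 = g3 AND g4 = H AND L = L
g16 = NOT q = NOT L = H

g2 = L  g5 = L  g16 = H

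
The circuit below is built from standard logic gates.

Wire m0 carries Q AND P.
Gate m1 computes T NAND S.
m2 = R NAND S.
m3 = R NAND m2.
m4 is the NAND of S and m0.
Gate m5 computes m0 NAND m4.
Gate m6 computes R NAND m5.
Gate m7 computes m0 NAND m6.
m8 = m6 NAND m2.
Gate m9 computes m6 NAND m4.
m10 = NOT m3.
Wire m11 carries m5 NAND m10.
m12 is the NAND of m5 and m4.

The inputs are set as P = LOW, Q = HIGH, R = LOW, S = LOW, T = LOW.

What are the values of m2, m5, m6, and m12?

m2 = HIGH; m5 = HIGH; m6 = HIGH; m12 = LOW

m0 = Q AND P = HIGH AND LOW = LOW
m2 = R NAND S = LOW NAND LOW = HIGH
m4 = S NAND m0 = LOW NAND LOW = HIGH
m5 = m0 NAND m4 = LOW NAND HIGH = HIGH
m6 = R NAND m5 = LOW NAND HIGH = HIGH
m12 = m5 NAND m4 = HIGH NAND HIGH = LOW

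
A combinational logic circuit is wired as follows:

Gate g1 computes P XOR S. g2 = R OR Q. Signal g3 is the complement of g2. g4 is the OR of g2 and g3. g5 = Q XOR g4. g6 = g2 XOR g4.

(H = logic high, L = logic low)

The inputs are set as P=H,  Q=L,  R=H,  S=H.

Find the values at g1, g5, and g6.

g1 = L, g5 = H, g6 = L

g1 = P XOR S = H XOR H = L
g2 = R OR Q = H OR L = H
g3 = NOT g2 = NOT H = L
g4 = g2 OR g3 = H OR L = H
g5 = Q XOR g4 = L XOR H = H
g6 = g2 XOR g4 = H XOR H = L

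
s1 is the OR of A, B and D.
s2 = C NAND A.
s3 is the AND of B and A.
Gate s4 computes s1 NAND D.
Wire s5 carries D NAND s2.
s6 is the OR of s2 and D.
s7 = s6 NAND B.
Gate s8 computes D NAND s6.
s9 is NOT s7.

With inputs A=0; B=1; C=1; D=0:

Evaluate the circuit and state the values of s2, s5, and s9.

s2 = 1; s5 = 1; s9 = 1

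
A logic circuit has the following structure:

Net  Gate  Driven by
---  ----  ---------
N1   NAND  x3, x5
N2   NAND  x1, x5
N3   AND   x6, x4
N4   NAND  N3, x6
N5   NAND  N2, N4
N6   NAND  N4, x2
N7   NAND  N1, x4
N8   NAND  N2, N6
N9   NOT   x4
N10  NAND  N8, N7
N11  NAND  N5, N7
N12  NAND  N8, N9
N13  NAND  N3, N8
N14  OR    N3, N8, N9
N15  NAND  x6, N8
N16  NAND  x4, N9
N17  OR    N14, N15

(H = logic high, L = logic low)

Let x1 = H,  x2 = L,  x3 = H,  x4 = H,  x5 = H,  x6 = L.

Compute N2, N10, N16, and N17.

N1 = x3 NAND x5 = H NAND H = L
N2 = x1 NAND x5 = H NAND H = L
N3 = x6 AND x4 = L AND H = L
N4 = N3 NAND x6 = L NAND L = H
N6 = N4 NAND x2 = H NAND L = H
N7 = N1 NAND x4 = L NAND H = H
N8 = N2 NAND N6 = L NAND H = H
N9 = NOT x4 = NOT H = L
N10 = N8 NAND N7 = H NAND H = L
N14 = N3 OR N8 OR N9 = L OR H OR L = H
N15 = x6 NAND N8 = L NAND H = H
N16 = x4 NAND N9 = H NAND L = H
N17 = N14 OR N15 = H OR H = H

N2 = L, N10 = L, N16 = H, N17 = H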